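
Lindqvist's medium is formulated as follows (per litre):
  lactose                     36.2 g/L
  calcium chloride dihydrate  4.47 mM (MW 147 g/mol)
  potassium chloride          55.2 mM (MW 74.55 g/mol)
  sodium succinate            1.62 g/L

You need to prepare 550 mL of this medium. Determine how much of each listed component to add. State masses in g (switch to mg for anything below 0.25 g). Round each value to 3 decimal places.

Working volume: 550 mL = 0.55 L.
lactose: 36.2 g/L × 0.55 L = 19.910 g
calcium chloride dihydrate: 4.47 mmol/L × 147 g/mol × 0.55 L ÷ 1000 = 0.361 g
potassium chloride: 55.2 mmol/L × 74.55 g/mol × 0.55 L ÷ 1000 = 2.263 g
sodium succinate: 1.62 g/L × 0.55 L = 0.891 g

lactose 19.910 g; calcium chloride dihydrate 0.361 g; potassium chloride 2.263 g; sodium succinate 0.891 g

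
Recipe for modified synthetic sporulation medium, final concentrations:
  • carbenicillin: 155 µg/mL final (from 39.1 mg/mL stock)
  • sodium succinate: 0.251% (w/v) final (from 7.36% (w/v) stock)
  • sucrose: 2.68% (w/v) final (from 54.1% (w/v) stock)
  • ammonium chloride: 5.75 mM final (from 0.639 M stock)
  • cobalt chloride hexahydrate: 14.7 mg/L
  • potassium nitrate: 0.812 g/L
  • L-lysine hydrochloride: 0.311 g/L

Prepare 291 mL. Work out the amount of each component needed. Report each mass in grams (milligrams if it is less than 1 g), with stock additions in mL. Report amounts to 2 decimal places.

Scale factor relative to 1 L: 0.291.
carbenicillin: dilute stock: 155 µg/mL × 291 mL ÷ 39100 µg/mL = 1.15 mL
sodium succinate: C1V1 = C2V2 → 0.251% ÷ 7.36% × 291 mL = 9.92 mL
sucrose: V = C2·V2/C1 = 2.68% ÷ 54.1% × 291 mL = 14.42 mL
ammonium chloride: dilute stock: 5.75 mM × 291 mL ÷ 639 mM = 2.62 mL
cobalt chloride hexahydrate: 14.7 mg/L × 0.291 L = 4.28 mg
potassium nitrate: 0.812 g/L × 0.291 L = 0.236292 g = 236.29 mg
L-lysine hydrochloride: 0.311 g/L × 0.291 L = 0.090501 g = 90.50 mg

carbenicillin 1.15 mL; sodium succinate 9.92 mL; sucrose 14.42 mL; ammonium chloride 2.62 mL; cobalt chloride hexahydrate 4.28 mg; potassium nitrate 236.29 mg; L-lysine hydrochloride 90.50 mg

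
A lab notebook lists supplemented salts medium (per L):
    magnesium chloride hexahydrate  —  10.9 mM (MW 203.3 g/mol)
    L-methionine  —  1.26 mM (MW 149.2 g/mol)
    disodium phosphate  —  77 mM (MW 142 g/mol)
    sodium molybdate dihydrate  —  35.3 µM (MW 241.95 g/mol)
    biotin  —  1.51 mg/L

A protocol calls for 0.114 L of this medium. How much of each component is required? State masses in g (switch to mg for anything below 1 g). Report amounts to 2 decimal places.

Working volume: 0.114 L.
magnesium chloride hexahydrate: 10.9 mmol/L × 203.3 mg/mmol × 0.114 L = 252.62 mg
L-methionine: 1.26 mmol/L × 149.2 mg/mmol × 0.114 L = 21.43 mg
disodium phosphate: 77 mmol/L × 142 g/mol × 0.114 L ÷ 1000 = 1.25 g
sodium molybdate dihydrate: 35.3 µmol/L × 241.95 g/mol × 0.114 L ÷ 1000 = 0.97 mg
biotin: 1.51 mg/L × 0.114 L = 0.17 mg

magnesium chloride hexahydrate 252.62 mg; L-methionine 21.43 mg; disodium phosphate 1.25 g; sodium molybdate dihydrate 0.97 mg; biotin 0.17 mg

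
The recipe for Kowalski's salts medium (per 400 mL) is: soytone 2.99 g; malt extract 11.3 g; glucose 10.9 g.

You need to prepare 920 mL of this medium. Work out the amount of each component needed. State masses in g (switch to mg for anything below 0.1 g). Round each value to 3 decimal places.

soytone 6.877 g; malt extract 25.990 g; glucose 25.070 g

Scale factor = 920 mL / 400 mL = 2.3.
soytone: 2.99 g × (920 mL / 400 mL) = 6.877 g
malt extract: 11.3 g × (920 mL / 400 mL) = 25.990 g
glucose: 10.9 g × (920 mL / 400 mL) = 25.070 g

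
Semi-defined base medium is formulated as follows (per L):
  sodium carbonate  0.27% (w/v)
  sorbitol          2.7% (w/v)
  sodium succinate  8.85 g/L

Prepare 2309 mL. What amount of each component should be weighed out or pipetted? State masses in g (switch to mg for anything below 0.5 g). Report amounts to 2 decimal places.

Target volume = 2309 mL = 2.309 L.
sodium carbonate: 0.27 g per 100 mL × 2309 mL ÷ 100 = 6.23 g
sorbitol: 2.7% w/v = 27 g/L → 27 × 2.309 L = 62.34 g
sodium succinate: 8.85 g/L × 2.309 L = 20.43 g

sodium carbonate 6.23 g; sorbitol 62.34 g; sodium succinate 20.43 g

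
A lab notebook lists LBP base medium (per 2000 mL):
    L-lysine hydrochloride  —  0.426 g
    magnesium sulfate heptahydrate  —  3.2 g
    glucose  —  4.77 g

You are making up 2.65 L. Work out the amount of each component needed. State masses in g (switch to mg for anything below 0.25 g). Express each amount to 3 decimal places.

Ratio of target to recipe volume: 2650 / 2000 = 1.325.
L-lysine hydrochloride: 0.426 g × (2650 mL / 2000 mL) = 0.564 g
magnesium sulfate heptahydrate: 3.2 g × (2650 mL / 2000 mL) = 4.240 g
glucose: 4.77 g × (2650 mL / 2000 mL) = 6.320 g

L-lysine hydrochloride 0.564 g; magnesium sulfate heptahydrate 4.240 g; glucose 6.320 g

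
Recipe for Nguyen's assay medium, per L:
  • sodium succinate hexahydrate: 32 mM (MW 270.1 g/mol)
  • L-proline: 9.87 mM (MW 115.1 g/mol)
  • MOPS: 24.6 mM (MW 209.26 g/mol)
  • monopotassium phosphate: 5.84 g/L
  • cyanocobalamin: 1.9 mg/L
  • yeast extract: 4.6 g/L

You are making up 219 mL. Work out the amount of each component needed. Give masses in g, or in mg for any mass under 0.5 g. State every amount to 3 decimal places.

Working volume: 219 mL = 0.219 L.
sodium succinate hexahydrate: 32 mmol/L × 270.1 g/mol × 0.219 L ÷ 1000 = 1.893 g
L-proline: 9.87 mmol/L × 115.1 mg/mmol × 0.219 L = 248.792 mg
MOPS: 24.6 mmol/L × 209.26 g/mol × 0.219 L ÷ 1000 = 1.127 g
monopotassium phosphate: 5.84 g/L × 0.219 L = 1.279 g
cyanocobalamin: 1.9 mg/L × 0.219 L = 0.416 mg
yeast extract: 4.6 g/L × 0.219 L = 1.007 g

sodium succinate hexahydrate 1.893 g; L-proline 248.792 mg; MOPS 1.127 g; monopotassium phosphate 1.279 g; cyanocobalamin 0.416 mg; yeast extract 1.007 g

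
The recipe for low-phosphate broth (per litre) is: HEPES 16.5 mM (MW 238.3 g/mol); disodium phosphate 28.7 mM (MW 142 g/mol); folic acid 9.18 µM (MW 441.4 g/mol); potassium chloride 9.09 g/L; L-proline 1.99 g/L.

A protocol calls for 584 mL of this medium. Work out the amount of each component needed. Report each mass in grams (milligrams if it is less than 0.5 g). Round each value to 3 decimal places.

HEPES 2.296 g; disodium phosphate 2.380 g; folic acid 2.366 mg; potassium chloride 5.309 g; L-proline 1.162 g

Target volume = 584 mL = 0.584 L.
HEPES: 16.5 mmol/L × 238.3 g/mol × 0.584 L ÷ 1000 = 2.296 g
disodium phosphate: 28.7 mmol/L × 142 g/mol × 0.584 L ÷ 1000 = 2.380 g
folic acid: 9.18 µmol/L × 441.4 g/mol × 0.584 L ÷ 1000 = 2.366 mg
potassium chloride: 9.09 g/L × 0.584 L = 5.309 g
L-proline: 1.99 g/L × 0.584 L = 1.162 g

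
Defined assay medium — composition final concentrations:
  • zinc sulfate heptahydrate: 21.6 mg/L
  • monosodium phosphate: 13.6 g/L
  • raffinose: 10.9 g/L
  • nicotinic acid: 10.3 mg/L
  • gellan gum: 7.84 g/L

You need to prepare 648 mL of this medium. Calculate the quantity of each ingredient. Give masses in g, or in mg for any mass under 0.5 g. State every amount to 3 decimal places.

zinc sulfate heptahydrate 13.997 mg; monosodium phosphate 8.813 g; raffinose 7.063 g; nicotinic acid 6.674 mg; gellan gum 5.080 g

Scale factor relative to 1 L: 0.648.
zinc sulfate heptahydrate: 21.6 mg/L × 0.648 L = 13.997 mg
monosodium phosphate: 13.6 g/L × 0.648 L = 8.813 g
raffinose: 10.9 g/L × 0.648 L = 7.063 g
nicotinic acid: 10.3 mg/L × 0.648 L = 6.674 mg
gellan gum: 7.84 g/L × 0.648 L = 5.080 g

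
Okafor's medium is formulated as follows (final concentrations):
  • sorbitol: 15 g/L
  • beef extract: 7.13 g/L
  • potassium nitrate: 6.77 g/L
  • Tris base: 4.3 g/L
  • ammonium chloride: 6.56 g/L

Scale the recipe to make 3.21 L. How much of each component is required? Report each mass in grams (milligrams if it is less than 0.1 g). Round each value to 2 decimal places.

sorbitol 48.15 g; beef extract 22.89 g; potassium nitrate 21.73 g; Tris base 13.80 g; ammonium chloride 21.06 g

Working volume: 3.21 L.
sorbitol: 15 g/L × 3.21 L = 48.15 g
beef extract: 7.13 g/L × 3.21 L = 22.89 g
potassium nitrate: 6.77 g/L × 3.21 L = 21.73 g
Tris base: 4.3 g/L × 3.21 L = 13.80 g
ammonium chloride: 6.56 g/L × 3.21 L = 21.06 g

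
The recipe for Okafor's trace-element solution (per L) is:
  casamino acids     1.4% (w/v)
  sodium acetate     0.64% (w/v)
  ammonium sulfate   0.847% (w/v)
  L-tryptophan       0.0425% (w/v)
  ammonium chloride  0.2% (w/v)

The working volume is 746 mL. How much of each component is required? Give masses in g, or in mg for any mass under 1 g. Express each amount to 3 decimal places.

casamino acids 10.444 g; sodium acetate 4.774 g; ammonium sulfate 6.319 g; L-tryptophan 317.050 mg; ammonium chloride 1.492 g

Target volume = 746 mL = 0.746 L.
casamino acids: 1.4% w/v = 14 g/L → 14 × 0.746 L = 10.444 g
sodium acetate: 0.64 g per 100 mL × 746 mL ÷ 100 = 4.774 g
ammonium sulfate: 0.847% w/v = 8.47 g/L → 8.47 × 0.746 L = 6.319 g
L-tryptophan: 0.0425% w/v = 0.425 g/L → 0.425 × 0.746 L = 0.31705 g = 317.050 mg
ammonium chloride: 0.2% w/v = 2 g/L → 2 × 0.746 L = 1.492 g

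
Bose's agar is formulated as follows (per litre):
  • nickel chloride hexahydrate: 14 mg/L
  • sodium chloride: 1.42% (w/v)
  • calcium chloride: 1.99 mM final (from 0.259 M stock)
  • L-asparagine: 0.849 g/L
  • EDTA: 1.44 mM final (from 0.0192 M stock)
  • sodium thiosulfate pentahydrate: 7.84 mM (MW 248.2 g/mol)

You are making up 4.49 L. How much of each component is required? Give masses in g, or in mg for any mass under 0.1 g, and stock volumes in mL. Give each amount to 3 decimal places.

nickel chloride hexahydrate 62.860 mg; sodium chloride 63.758 g; calcium chloride 34.498 mL; L-asparagine 3.812 g; EDTA 336.750 mL; sodium thiosulfate pentahydrate 8.737 g

Working volume: 4.49 L.
nickel chloride hexahydrate: 14 mg/L × 4.49 L = 62.860 mg
sodium chloride: 1.42% w/v = 14.2 g/L → 14.2 × 4.49 L = 63.758 g
calcium chloride: C1V1 = C2V2 → 1.99 mM × 4490 mL ÷ 259 mM = 34.498 mL
L-asparagine: 0.849 g/L × 4.49 L = 3.812 g
EDTA: V = C2·V2/C1 = 1.44 mM × 4490 mL ÷ 19.2 mM = 336.750 mL
sodium thiosulfate pentahydrate: 7.84 mmol/L × 248.2 g/mol × 4.49 L ÷ 1000 = 8.737 g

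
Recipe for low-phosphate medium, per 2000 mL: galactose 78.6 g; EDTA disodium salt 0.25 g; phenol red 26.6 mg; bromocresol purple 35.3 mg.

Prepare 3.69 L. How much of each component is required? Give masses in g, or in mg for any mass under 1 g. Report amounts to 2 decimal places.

Ratio of target to recipe volume: 3690 / 2000 = 1.845.
galactose: 78.6 g × (3690 mL / 2000 mL) = 145.02 g
EDTA disodium salt: 0.25 g × (3690 mL / 2000 mL) = 0.46125 g = 461.25 mg
phenol red: 26.6 mg × (3690 mL / 2000 mL) = 49.08 mg
bromocresol purple: 35.3 mg × (3690 mL / 2000 mL) = 65.13 mg

galactose 145.02 g; EDTA disodium salt 461.25 mg; phenol red 49.08 mg; bromocresol purple 65.13 mg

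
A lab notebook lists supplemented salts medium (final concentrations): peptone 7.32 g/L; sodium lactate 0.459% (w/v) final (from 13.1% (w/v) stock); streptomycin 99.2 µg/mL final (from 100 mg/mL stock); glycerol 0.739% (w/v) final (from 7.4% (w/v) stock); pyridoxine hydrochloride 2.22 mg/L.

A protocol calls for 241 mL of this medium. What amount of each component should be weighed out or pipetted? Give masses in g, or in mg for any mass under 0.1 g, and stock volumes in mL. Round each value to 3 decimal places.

peptone 1.764 g; sodium lactate 8.444 mL; streptomycin 0.239 mL; glycerol 24.067 mL; pyridoxine hydrochloride 0.535 mg

Working volume: 241 mL = 0.241 L.
peptone: 7.32 g/L × 0.241 L = 1.764 g
sodium lactate: dilute stock: 0.459% ÷ 13.1% × 241 mL = 8.444 mL
streptomycin: dilute stock: 99.2 µg/mL × 241 mL ÷ 100000 µg/mL = 0.239 mL
glycerol: C1V1 = C2V2 → 0.739% ÷ 7.4% × 241 mL = 24.067 mL
pyridoxine hydrochloride: 2.22 mg/L × 0.241 L = 0.535 mg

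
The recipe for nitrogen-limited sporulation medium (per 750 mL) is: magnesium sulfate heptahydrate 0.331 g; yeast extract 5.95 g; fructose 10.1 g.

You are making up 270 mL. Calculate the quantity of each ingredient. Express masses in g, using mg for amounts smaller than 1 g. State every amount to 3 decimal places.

Ratio of target to recipe volume: 270 / 750 = 0.36.
magnesium sulfate heptahydrate: 0.331 g × (270 mL / 750 mL) = 0.11916 g = 119.160 mg
yeast extract: 5.95 g × (270 mL / 750 mL) = 2.142 g
fructose: 10.1 g × (270 mL / 750 mL) = 3.636 g

magnesium sulfate heptahydrate 119.160 mg; yeast extract 2.142 g; fructose 3.636 g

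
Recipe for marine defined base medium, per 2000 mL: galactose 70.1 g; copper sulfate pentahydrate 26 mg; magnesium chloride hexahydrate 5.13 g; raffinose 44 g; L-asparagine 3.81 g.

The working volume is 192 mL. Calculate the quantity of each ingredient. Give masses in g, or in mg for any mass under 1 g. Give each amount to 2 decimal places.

galactose 6.73 g; copper sulfate pentahydrate 2.50 mg; magnesium chloride hexahydrate 492.48 mg; raffinose 4.22 g; L-asparagine 365.76 mg

Ratio of target to recipe volume: 192 / 2000 = 0.096.
galactose: 70.1 g × (192 mL / 2000 mL) = 6.73 g
copper sulfate pentahydrate: 26 mg × (192 mL / 2000 mL) = 2.50 mg
magnesium chloride hexahydrate: 5.13 g × (192 mL / 2000 mL) = 0.49248 g = 492.48 mg
raffinose: 44 g × (192 mL / 2000 mL) = 4.22 g
L-asparagine: 3.81 g × (192 mL / 2000 mL) = 0.36576 g = 365.76 mg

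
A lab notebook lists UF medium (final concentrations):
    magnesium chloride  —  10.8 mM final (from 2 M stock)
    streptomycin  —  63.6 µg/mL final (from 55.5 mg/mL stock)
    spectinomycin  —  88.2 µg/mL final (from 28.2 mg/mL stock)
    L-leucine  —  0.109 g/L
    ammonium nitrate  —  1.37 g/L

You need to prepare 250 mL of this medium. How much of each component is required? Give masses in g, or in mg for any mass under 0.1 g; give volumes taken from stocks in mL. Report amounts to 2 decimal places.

Target volume = 250 mL = 0.25 L.
magnesium chloride: dilute stock: 10.8 mM × 250 mL ÷ 2000 mM = 1.35 mL
streptomycin: dilute stock: 63.6 µg/mL × 250 mL ÷ 55500 µg/mL = 0.29 mL
spectinomycin: dilute stock: 88.2 µg/mL × 250 mL ÷ 28200 µg/mL = 0.78 mL
L-leucine: 0.109 g/L × 0.25 L = 0.02725 g = 27.25 mg
ammonium nitrate: 1.37 g/L × 0.25 L = 0.34 g

magnesium chloride 1.35 mL; streptomycin 0.29 mL; spectinomycin 0.78 mL; L-leucine 27.25 mg; ammonium nitrate 0.34 g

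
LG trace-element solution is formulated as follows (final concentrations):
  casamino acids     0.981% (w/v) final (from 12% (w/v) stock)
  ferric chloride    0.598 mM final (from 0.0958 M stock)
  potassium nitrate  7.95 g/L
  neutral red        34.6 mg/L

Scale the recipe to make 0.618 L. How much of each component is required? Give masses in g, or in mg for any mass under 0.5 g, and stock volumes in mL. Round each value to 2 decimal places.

casamino acids 50.52 mL; ferric chloride 3.86 mL; potassium nitrate 4.91 g; neutral red 21.38 mg

Working volume: 0.618 L.
casamino acids: dilute stock: 0.981% ÷ 12% × 618 mL = 50.52 mL
ferric chloride: V = C2·V2/C1 = 0.598 mM × 618 mL ÷ 95.8 mM = 3.86 mL
potassium nitrate: 7.95 g/L × 0.618 L = 4.91 g
neutral red: 34.6 mg/L × 0.618 L = 21.38 mg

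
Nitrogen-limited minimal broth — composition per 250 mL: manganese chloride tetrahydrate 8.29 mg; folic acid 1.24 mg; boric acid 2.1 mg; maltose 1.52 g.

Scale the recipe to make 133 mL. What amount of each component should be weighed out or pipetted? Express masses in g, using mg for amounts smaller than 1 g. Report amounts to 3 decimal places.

manganese chloride tetrahydrate 4.410 mg; folic acid 0.660 mg; boric acid 1.117 mg; maltose 808.640 mg

Ratio of target to recipe volume: 133 / 250 = 0.532.
manganese chloride tetrahydrate: 8.29 mg × (133 mL / 250 mL) = 4.410 mg
folic acid: 1.24 mg × (133 mL / 250 mL) = 0.660 mg
boric acid: 2.1 mg × (133 mL / 250 mL) = 1.117 mg
maltose: 1.52 g × (133 mL / 250 mL) = 0.80864 g = 808.640 mg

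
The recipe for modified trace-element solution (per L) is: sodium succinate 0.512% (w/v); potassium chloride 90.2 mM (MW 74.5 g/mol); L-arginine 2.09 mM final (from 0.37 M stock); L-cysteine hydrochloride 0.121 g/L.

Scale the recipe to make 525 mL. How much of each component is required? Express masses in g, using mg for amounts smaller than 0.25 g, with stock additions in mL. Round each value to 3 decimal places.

sodium succinate 2.688 g; potassium chloride 3.528 g; L-arginine 2.966 mL; L-cysteine hydrochloride 63.525 mg

Scale factor relative to 1 L: 0.525.
sodium succinate: 0.512% w/v = 5.12 g/L → 5.12 × 0.525 L = 2.688 g
potassium chloride: 90.2 mmol/L × 74.5 g/mol × 0.525 L ÷ 1000 = 3.528 g
L-arginine: dilute stock: 2.09 mM × 525 mL ÷ 370 mM = 2.966 mL
L-cysteine hydrochloride: 0.121 g/L × 0.525 L = 0.063525 g = 63.525 mg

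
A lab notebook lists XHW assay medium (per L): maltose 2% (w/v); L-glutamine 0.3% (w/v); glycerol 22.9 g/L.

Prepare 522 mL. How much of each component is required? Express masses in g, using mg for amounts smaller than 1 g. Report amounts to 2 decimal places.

Working volume: 522 mL = 0.522 L.
maltose: 2 g per 100 mL × 522 mL ÷ 100 = 10.44 g
L-glutamine: 0.3 g per 100 mL × 522 mL ÷ 100 = 1.57 g
glycerol: 22.9 g/L × 0.522 L = 11.95 g

maltose 10.44 g; L-glutamine 1.57 g; glycerol 11.95 g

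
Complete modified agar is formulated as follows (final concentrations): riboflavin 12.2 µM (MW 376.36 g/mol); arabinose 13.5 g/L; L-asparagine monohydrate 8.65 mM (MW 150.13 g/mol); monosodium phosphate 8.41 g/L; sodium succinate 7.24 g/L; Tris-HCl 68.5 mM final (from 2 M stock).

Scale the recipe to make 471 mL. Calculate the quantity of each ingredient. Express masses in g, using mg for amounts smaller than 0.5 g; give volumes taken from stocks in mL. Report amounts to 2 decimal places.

Scale factor relative to 1 L: 0.471.
riboflavin: 12.2 µmol/L × 376.36 g/mol × 0.471 L ÷ 1000 = 2.16 mg
arabinose: 13.5 g/L × 0.471 L = 6.36 g
L-asparagine monohydrate: 8.65 mmol/L × 150.13 g/mol × 0.471 L ÷ 1000 = 0.61 g
monosodium phosphate: 8.41 g/L × 0.471 L = 3.96 g
sodium succinate: 7.24 g/L × 0.471 L = 3.41 g
Tris-HCl: dilute stock: 68.5 mM × 471 mL ÷ 2000 mM = 16.13 mL

riboflavin 2.16 mg; arabinose 6.36 g; L-asparagine monohydrate 0.61 g; monosodium phosphate 3.96 g; sodium succinate 3.41 g; Tris-HCl 16.13 mL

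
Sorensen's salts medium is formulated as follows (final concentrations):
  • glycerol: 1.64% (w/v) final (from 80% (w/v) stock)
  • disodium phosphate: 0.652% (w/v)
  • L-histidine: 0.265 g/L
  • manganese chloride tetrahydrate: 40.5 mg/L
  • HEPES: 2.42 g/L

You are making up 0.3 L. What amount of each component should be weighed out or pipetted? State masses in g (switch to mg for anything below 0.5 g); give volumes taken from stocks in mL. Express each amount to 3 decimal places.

glycerol 6.150 mL; disodium phosphate 1.956 g; L-histidine 79.500 mg; manganese chloride tetrahydrate 12.150 mg; HEPES 0.726 g

Scale factor relative to 1 L: 0.3.
glycerol: C1V1 = C2V2 → 1.64% ÷ 80% × 300 mL = 6.150 mL
disodium phosphate: 0.652% w/v = 6.52 g/L → 6.52 × 0.3 L = 1.956 g
L-histidine: 0.265 g/L × 0.3 L = 0.0795 g = 79.500 mg
manganese chloride tetrahydrate: 40.5 mg/L × 0.3 L = 12.150 mg
HEPES: 2.42 g/L × 0.3 L = 0.726 g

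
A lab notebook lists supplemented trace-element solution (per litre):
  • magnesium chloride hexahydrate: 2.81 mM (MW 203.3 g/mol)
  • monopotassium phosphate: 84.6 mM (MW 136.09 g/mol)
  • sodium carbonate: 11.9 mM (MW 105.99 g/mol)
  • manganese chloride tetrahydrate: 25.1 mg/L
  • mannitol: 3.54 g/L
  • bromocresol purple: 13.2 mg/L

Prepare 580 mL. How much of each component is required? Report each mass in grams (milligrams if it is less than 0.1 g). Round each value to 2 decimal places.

Scale factor relative to 1 L: 0.58.
magnesium chloride hexahydrate: 2.81 mmol/L × 203.3 g/mol × 0.58 L ÷ 1000 = 0.33 g
monopotassium phosphate: 84.6 mmol/L × 136.09 g/mol × 0.58 L ÷ 1000 = 6.68 g
sodium carbonate: 11.9 mmol/L × 105.99 g/mol × 0.58 L ÷ 1000 = 0.73 g
manganese chloride tetrahydrate: 25.1 mg/L × 0.58 L = 14.56 mg
mannitol: 3.54 g/L × 0.58 L = 2.05 g
bromocresol purple: 13.2 mg/L × 0.58 L = 7.66 mg

magnesium chloride hexahydrate 0.33 g; monopotassium phosphate 6.68 g; sodium carbonate 0.73 g; manganese chloride tetrahydrate 14.56 mg; mannitol 2.05 g; bromocresol purple 7.66 mg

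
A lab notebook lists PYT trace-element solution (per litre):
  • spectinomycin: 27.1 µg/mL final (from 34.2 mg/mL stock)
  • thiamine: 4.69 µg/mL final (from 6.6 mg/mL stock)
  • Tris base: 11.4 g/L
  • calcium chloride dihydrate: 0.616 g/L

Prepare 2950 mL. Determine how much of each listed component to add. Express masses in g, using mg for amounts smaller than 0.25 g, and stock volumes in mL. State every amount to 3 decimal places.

Target volume = 2950 mL = 2.95 L.
spectinomycin: dilute stock: 27.1 µg/mL × 2950 mL ÷ 34200 µg/mL = 2.338 mL
thiamine: dilute stock: 4.69 µg/mL × 2950 mL ÷ 6600 µg/mL = 2.096 mL
Tris base: 11.4 g/L × 2.95 L = 33.630 g
calcium chloride dihydrate: 0.616 g/L × 2.95 L = 1.817 g

spectinomycin 2.338 mL; thiamine 2.096 mL; Tris base 33.630 g; calcium chloride dihydrate 1.817 g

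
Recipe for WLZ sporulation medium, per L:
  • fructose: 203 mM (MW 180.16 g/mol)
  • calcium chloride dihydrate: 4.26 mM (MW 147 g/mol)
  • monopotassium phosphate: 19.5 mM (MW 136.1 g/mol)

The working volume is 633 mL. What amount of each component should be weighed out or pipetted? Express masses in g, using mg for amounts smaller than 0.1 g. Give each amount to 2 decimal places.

Target volume = 633 mL = 0.633 L.
fructose: 203 mmol/L × 180.16 g/mol × 0.633 L ÷ 1000 = 23.15 g
calcium chloride dihydrate: 4.26 mmol/L × 147 g/mol × 0.633 L ÷ 1000 = 0.40 g
monopotassium phosphate: 19.5 mmol/L × 136.1 g/mol × 0.633 L ÷ 1000 = 1.68 g

fructose 23.15 g; calcium chloride dihydrate 0.40 g; monopotassium phosphate 1.68 g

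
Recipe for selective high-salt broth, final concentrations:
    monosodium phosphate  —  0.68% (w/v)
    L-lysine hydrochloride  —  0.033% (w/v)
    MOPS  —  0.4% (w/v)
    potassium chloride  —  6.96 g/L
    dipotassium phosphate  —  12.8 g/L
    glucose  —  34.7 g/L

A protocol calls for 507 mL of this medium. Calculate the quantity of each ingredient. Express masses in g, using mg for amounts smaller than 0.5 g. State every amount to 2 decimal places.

monosodium phosphate 3.45 g; L-lysine hydrochloride 167.31 mg; MOPS 2.03 g; potassium chloride 3.53 g; dipotassium phosphate 6.49 g; glucose 17.59 g

Target volume = 507 mL = 0.507 L.
monosodium phosphate: 0.68 g per 100 mL × 507 mL ÷ 100 = 3.45 g
L-lysine hydrochloride: 0.033% w/v = 0.33 g/L → 0.33 × 0.507 L = 0.16731 g = 167.31 mg
MOPS: 0.4% w/v = 4 g/L → 4 × 0.507 L = 2.03 g
potassium chloride: 6.96 g/L × 0.507 L = 3.53 g
dipotassium phosphate: 12.8 g/L × 0.507 L = 6.49 g
glucose: 34.7 g/L × 0.507 L = 17.59 g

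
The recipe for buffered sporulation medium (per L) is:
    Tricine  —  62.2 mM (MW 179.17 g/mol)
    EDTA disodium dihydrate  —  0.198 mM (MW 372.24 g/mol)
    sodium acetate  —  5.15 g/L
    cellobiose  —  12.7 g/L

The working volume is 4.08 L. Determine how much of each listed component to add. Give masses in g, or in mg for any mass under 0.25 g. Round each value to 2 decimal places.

Working volume: 4.08 L.
Tricine: 62.2 mmol/L × 179.17 g/mol × 4.08 L ÷ 1000 = 45.47 g
EDTA disodium dihydrate: 0.198 mmol/L × 372.24 g/mol × 4.08 L ÷ 1000 = 0.30 g
sodium acetate: 5.15 g/L × 4.08 L = 21.01 g
cellobiose: 12.7 g/L × 4.08 L = 51.82 g

Tricine 45.47 g; EDTA disodium dihydrate 0.30 g; sodium acetate 21.01 g; cellobiose 51.82 g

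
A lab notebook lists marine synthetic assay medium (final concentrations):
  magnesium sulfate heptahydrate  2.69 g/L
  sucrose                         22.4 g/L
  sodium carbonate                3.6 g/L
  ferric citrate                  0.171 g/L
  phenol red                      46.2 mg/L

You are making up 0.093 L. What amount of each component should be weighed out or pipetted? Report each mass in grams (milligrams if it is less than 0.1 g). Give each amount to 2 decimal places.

magnesium sulfate heptahydrate 0.25 g; sucrose 2.08 g; sodium carbonate 0.33 g; ferric citrate 15.90 mg; phenol red 4.30 mg

Scale factor relative to 1 L: 0.093.
magnesium sulfate heptahydrate: 2.69 g/L × 0.093 L = 0.25 g
sucrose: 22.4 g/L × 0.093 L = 2.08 g
sodium carbonate: 3.6 g/L × 0.093 L = 0.33 g
ferric citrate: 0.171 g/L × 0.093 L = 0.015903 g = 15.90 mg
phenol red: 46.2 mg/L × 0.093 L = 4.30 mg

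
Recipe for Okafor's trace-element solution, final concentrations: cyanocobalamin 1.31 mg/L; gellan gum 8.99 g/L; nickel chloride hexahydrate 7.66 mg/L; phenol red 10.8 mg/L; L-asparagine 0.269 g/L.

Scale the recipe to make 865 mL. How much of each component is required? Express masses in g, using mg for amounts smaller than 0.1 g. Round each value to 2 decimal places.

Scale factor relative to 1 L: 0.865.
cyanocobalamin: 1.31 mg/L × 0.865 L = 1.13 mg
gellan gum: 8.99 g/L × 0.865 L = 7.78 g
nickel chloride hexahydrate: 7.66 mg/L × 0.865 L = 6.63 mg
phenol red: 10.8 mg/L × 0.865 L = 9.34 mg
L-asparagine: 0.269 g/L × 0.865 L = 0.23 g

cyanocobalamin 1.13 mg; gellan gum 7.78 g; nickel chloride hexahydrate 6.63 mg; phenol red 9.34 mg; L-asparagine 0.23 g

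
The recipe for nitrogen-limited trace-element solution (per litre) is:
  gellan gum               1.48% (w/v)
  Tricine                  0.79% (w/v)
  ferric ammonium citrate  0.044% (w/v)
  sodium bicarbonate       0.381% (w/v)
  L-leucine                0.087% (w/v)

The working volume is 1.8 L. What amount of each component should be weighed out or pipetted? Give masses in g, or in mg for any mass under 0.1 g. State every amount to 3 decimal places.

gellan gum 26.640 g; Tricine 14.220 g; ferric ammonium citrate 0.792 g; sodium bicarbonate 6.858 g; L-leucine 1.566 g

Scale factor relative to 1 L: 1.8.
gellan gum: 1.48% w/v = 14.8 g/L → 14.8 × 1.8 L = 26.640 g
Tricine: 0.79% w/v = 7.9 g/L → 7.9 × 1.8 L = 14.220 g
ferric ammonium citrate: 0.044 g per 100 mL × 1800 mL ÷ 100 = 0.792 g
sodium bicarbonate: 0.381 g per 100 mL × 1800 mL ÷ 100 = 6.858 g
L-leucine: 0.087% w/v = 0.87 g/L → 0.87 × 1.8 L = 1.566 g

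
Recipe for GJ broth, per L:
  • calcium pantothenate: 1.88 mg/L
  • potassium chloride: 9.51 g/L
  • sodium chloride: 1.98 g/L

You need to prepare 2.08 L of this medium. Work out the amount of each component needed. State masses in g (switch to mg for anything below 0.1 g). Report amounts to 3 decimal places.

calcium pantothenate 3.910 mg; potassium chloride 19.781 g; sodium chloride 4.118 g

Scale factor relative to 1 L: 2.08.
calcium pantothenate: 1.88 mg/L × 2.08 L = 3.910 mg
potassium chloride: 9.51 g/L × 2.08 L = 19.781 g
sodium chloride: 1.98 g/L × 2.08 L = 4.118 g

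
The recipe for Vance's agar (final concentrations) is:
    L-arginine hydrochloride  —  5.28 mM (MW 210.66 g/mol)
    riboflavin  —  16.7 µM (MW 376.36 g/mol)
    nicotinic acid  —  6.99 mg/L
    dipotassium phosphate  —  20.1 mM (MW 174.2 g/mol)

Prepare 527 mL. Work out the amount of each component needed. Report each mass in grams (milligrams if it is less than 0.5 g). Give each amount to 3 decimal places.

L-arginine hydrochloride 0.586 g; riboflavin 3.312 mg; nicotinic acid 3.684 mg; dipotassium phosphate 1.845 g

Working volume: 527 mL = 0.527 L.
L-arginine hydrochloride: 5.28 mmol/L × 210.66 g/mol × 0.527 L ÷ 1000 = 0.586 g
riboflavin: 16.7 µmol/L × 376.36 g/mol × 0.527 L ÷ 1000 = 3.312 mg
nicotinic acid: 6.99 mg/L × 0.527 L = 3.684 mg
dipotassium phosphate: 20.1 mmol/L × 174.2 g/mol × 0.527 L ÷ 1000 = 1.845 g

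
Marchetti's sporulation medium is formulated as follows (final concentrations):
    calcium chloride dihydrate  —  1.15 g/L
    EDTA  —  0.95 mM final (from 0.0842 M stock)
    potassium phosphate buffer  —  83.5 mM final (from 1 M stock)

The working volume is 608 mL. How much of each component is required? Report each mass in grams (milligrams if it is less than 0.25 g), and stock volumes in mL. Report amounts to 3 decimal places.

Target volume = 608 mL = 0.608 L.
calcium chloride dihydrate: 1.15 g/L × 0.608 L = 0.699 g
EDTA: dilute stock: 0.95 mM × 608 mL ÷ 84.2 mM = 6.860 mL
potassium phosphate buffer: C1V1 = C2V2 → 83.5 mM × 608 mL ÷ 1000 mM = 50.768 mL

calcium chloride dihydrate 0.699 g; EDTA 6.860 mL; potassium phosphate buffer 50.768 mL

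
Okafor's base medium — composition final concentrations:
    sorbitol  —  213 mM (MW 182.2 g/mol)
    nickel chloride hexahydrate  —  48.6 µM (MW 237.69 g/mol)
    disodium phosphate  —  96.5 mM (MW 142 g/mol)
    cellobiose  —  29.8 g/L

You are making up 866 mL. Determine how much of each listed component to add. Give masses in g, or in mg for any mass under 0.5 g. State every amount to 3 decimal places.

Scale factor relative to 1 L: 0.866.
sorbitol: 213 mmol/L × 182.2 g/mol × 0.866 L ÷ 1000 = 33.608 g
nickel chloride hexahydrate: 48.6 µmol/L × 237.69 g/mol × 0.866 L ÷ 1000 = 10.004 mg
disodium phosphate: 96.5 mmol/L × 142 g/mol × 0.866 L ÷ 1000 = 11.867 g
cellobiose: 29.8 g/L × 0.866 L = 25.807 g

sorbitol 33.608 g; nickel chloride hexahydrate 10.004 mg; disodium phosphate 11.867 g; cellobiose 25.807 g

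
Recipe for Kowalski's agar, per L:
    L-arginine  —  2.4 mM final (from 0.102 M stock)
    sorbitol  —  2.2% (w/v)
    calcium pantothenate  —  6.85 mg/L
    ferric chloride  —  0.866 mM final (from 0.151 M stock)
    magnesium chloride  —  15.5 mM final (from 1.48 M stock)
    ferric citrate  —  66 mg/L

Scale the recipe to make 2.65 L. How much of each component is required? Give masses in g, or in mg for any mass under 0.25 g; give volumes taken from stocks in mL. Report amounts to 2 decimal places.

L-arginine 62.35 mL; sorbitol 58.30 g; calcium pantothenate 18.15 mg; ferric chloride 15.20 mL; magnesium chloride 27.75 mL; ferric citrate 174.90 mg

Scale factor relative to 1 L: 2.65.
L-arginine: C1V1 = C2V2 → 2.4 mM × 2650 mL ÷ 102 mM = 62.35 mL
sorbitol: 2.2% w/v = 22 g/L → 22 × 2.65 L = 58.30 g
calcium pantothenate: 6.85 mg/L × 2.65 L = 18.15 mg
ferric chloride: dilute stock: 0.866 mM × 2650 mL ÷ 151 mM = 15.20 mL
magnesium chloride: V = C2·V2/C1 = 15.5 mM × 2650 mL ÷ 1480 mM = 27.75 mL
ferric citrate: 66 mg/L × 2.65 L = 174.90 mg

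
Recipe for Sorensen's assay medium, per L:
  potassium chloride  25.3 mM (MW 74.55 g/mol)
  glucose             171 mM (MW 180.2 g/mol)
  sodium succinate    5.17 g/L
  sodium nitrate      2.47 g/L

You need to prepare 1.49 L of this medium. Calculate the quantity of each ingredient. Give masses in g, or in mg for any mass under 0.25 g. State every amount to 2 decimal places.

potassium chloride 2.81 g; glucose 45.91 g; sodium succinate 7.70 g; sodium nitrate 3.68 g

Scale factor relative to 1 L: 1.49.
potassium chloride: 25.3 mmol/L × 74.55 g/mol × 1.49 L ÷ 1000 = 2.81 g
glucose: 171 mmol/L × 180.2 g/mol × 1.49 L ÷ 1000 = 45.91 g
sodium succinate: 5.17 g/L × 1.49 L = 7.70 g
sodium nitrate: 2.47 g/L × 1.49 L = 3.68 g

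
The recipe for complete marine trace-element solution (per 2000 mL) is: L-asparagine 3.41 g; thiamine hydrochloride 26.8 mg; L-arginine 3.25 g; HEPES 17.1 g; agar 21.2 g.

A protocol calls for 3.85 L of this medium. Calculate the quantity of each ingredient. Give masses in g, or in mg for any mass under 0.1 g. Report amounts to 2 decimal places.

L-asparagine 6.56 g; thiamine hydrochloride 51.59 mg; L-arginine 6.26 g; HEPES 32.92 g; agar 40.81 g

Scale factor = 3850 mL / 2000 mL = 1.925.
L-asparagine: 3.41 g × (3850 mL / 2000 mL) = 6.56 g
thiamine hydrochloride: 26.8 mg × (3850 mL / 2000 mL) = 51.59 mg
L-arginine: 3.25 g × (3850 mL / 2000 mL) = 6.26 g
HEPES: 17.1 g × (3850 mL / 2000 mL) = 32.92 g
agar: 21.2 g × (3850 mL / 2000 mL) = 40.81 g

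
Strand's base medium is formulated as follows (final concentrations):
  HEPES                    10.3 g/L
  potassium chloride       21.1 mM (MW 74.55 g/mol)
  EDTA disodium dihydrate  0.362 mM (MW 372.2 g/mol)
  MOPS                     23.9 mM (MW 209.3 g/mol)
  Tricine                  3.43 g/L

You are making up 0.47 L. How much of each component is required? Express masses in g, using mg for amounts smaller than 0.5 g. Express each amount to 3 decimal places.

HEPES 4.841 g; potassium chloride 0.739 g; EDTA disodium dihydrate 63.326 mg; MOPS 2.351 g; Tricine 1.612 g

Scale factor relative to 1 L: 0.47.
HEPES: 10.3 g/L × 0.47 L = 4.841 g
potassium chloride: 21.1 mmol/L × 74.55 g/mol × 0.47 L ÷ 1000 = 0.739 g
EDTA disodium dihydrate: 0.362 mmol/L × 372.2 mg/mmol × 0.47 L = 63.326 mg
MOPS: 23.9 mmol/L × 209.3 g/mol × 0.47 L ÷ 1000 = 2.351 g
Tricine: 3.43 g/L × 0.47 L = 1.612 g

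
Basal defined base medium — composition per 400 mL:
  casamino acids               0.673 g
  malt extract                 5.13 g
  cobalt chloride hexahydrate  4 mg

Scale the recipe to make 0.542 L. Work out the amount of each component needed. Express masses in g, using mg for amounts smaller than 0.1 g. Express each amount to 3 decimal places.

Scale factor = 542 mL / 400 mL = 1.355.
casamino acids: 0.673 g × (542 mL / 400 mL) = 0.912 g
malt extract: 5.13 g × (542 mL / 400 mL) = 6.951 g
cobalt chloride hexahydrate: 4 mg × (542 mL / 400 mL) = 5.420 mg

casamino acids 0.912 g; malt extract 6.951 g; cobalt chloride hexahydrate 5.420 mg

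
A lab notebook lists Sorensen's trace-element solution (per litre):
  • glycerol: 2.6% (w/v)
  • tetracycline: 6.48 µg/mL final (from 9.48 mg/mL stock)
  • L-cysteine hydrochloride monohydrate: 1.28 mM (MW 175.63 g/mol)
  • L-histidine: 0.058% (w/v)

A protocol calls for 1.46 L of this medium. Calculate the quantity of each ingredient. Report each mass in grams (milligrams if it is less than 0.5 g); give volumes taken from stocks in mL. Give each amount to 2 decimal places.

glycerol 37.96 g; tetracycline 1.00 mL; L-cysteine hydrochloride monohydrate 328.22 mg; L-histidine 0.85 g

Working volume: 1.46 L.
glycerol: 2.6% w/v = 26 g/L → 26 × 1.46 L = 37.96 g
tetracycline: dilute stock: 6.48 µg/mL × 1460 mL ÷ 9480 µg/mL = 1.00 mL
L-cysteine hydrochloride monohydrate: 1.28 mmol/L × 175.63 mg/mmol × 1.46 L = 328.22 mg
L-histidine: 0.058 g per 100 mL × 1460 mL ÷ 100 = 0.85 g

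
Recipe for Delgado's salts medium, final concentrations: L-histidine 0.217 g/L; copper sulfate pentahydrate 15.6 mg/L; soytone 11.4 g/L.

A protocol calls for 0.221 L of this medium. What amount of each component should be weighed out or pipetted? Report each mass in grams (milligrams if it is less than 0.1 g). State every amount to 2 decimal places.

L-histidine 47.96 mg; copper sulfate pentahydrate 3.45 mg; soytone 2.52 g

Working volume: 0.221 L.
L-histidine: 0.217 g/L × 0.221 L = 0.047957 g = 47.96 mg
copper sulfate pentahydrate: 15.6 mg/L × 0.221 L = 3.45 mg
soytone: 11.4 g/L × 0.221 L = 2.52 g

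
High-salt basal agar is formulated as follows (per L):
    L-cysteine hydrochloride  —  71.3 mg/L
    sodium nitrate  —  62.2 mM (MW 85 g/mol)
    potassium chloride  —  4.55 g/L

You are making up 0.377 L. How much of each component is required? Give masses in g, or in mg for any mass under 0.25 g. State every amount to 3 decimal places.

Working volume: 0.377 L.
L-cysteine hydrochloride: 71.3 mg/L × 0.377 L = 26.880 mg
sodium nitrate: 62.2 mmol/L × 85 g/mol × 0.377 L ÷ 1000 = 1.993 g
potassium chloride: 4.55 g/L × 0.377 L = 1.715 g

L-cysteine hydrochloride 26.880 mg; sodium nitrate 1.993 g; potassium chloride 1.715 g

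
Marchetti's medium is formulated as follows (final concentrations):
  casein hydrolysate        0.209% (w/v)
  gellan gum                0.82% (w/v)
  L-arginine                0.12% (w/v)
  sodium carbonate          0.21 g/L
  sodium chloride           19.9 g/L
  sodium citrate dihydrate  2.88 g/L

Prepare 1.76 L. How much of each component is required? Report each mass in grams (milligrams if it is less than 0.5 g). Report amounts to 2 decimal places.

Scale factor relative to 1 L: 1.76.
casein hydrolysate: 0.209 g per 100 mL × 1760 mL ÷ 100 = 3.68 g
gellan gum: 0.82% w/v = 8.2 g/L → 8.2 × 1.76 L = 14.43 g
L-arginine: 0.12% w/v = 1.2 g/L → 1.2 × 1.76 L = 2.11 g
sodium carbonate: 0.21 g/L × 1.76 L = 0.3696 g = 369.60 mg
sodium chloride: 19.9 g/L × 1.76 L = 35.02 g
sodium citrate dihydrate: 2.88 g/L × 1.76 L = 5.07 g

casein hydrolysate 3.68 g; gellan gum 14.43 g; L-arginine 2.11 g; sodium carbonate 369.60 mg; sodium chloride 35.02 g; sodium citrate dihydrate 5.07 g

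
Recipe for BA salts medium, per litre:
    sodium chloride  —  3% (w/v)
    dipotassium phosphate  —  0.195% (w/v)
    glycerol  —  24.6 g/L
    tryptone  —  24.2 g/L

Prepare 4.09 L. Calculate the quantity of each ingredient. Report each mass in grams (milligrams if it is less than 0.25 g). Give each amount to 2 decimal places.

Working volume: 4.09 L.
sodium chloride: 3% w/v = 30 g/L → 30 × 4.09 L = 122.70 g
dipotassium phosphate: 0.195 g per 100 mL × 4090 mL ÷ 100 = 7.98 g
glycerol: 24.6 g/L × 4.09 L = 100.61 g
tryptone: 24.2 g/L × 4.09 L = 98.98 g

sodium chloride 122.70 g; dipotassium phosphate 7.98 g; glycerol 100.61 g; tryptone 98.98 g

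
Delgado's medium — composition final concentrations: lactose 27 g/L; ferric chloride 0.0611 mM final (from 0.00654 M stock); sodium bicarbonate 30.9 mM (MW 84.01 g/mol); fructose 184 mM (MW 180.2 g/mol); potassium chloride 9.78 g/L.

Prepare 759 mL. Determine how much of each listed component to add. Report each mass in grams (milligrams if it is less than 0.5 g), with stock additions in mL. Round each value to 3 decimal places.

Working volume: 759 mL = 0.759 L.
lactose: 27 g/L × 0.759 L = 20.493 g
ferric chloride: V = C2·V2/C1 = 0.0611 mM × 759 mL ÷ 6.54 mM = 7.091 mL
sodium bicarbonate: 30.9 mmol/L × 84.01 g/mol × 0.759 L ÷ 1000 = 1.970 g
fructose: 184 mmol/L × 180.2 g/mol × 0.759 L ÷ 1000 = 25.166 g
potassium chloride: 9.78 g/L × 0.759 L = 7.423 g

lactose 20.493 g; ferric chloride 7.091 mL; sodium bicarbonate 1.970 g; fructose 25.166 g; potassium chloride 7.423 g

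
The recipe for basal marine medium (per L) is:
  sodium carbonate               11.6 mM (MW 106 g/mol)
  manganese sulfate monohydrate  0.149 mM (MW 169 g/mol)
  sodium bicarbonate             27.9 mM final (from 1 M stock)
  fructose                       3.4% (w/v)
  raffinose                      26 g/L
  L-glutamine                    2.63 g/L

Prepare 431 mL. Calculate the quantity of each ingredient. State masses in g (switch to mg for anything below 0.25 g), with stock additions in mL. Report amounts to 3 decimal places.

Scale factor relative to 1 L: 0.431.
sodium carbonate: 11.6 mmol/L × 106 g/mol × 0.431 L ÷ 1000 = 0.530 g
manganese sulfate monohydrate: 0.149 mmol/L × 169 mg/mmol × 0.431 L = 10.853 mg
sodium bicarbonate: C1V1 = C2V2 → 27.9 mM × 431 mL ÷ 1000 mM = 12.025 mL
fructose: 3.4% w/v = 34 g/L → 34 × 0.431 L = 14.654 g
raffinose: 26 g/L × 0.431 L = 11.206 g
L-glutamine: 2.63 g/L × 0.431 L = 1.134 g

sodium carbonate 0.530 g; manganese sulfate monohydrate 10.853 mg; sodium bicarbonate 12.025 mL; fructose 14.654 g; raffinose 11.206 g; L-glutamine 1.134 g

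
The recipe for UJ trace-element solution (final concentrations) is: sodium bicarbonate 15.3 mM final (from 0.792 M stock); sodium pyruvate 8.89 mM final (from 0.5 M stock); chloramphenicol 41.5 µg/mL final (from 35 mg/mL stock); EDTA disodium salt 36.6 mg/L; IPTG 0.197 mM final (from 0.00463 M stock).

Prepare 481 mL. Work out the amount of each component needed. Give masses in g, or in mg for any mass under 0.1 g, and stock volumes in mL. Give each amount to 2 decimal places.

Scale factor relative to 1 L: 0.481.
sodium bicarbonate: dilute stock: 15.3 mM × 481 mL ÷ 792 mM = 9.29 mL
sodium pyruvate: V = C2·V2/C1 = 8.89 mM × 481 mL ÷ 500 mM = 8.55 mL
chloramphenicol: C1V1 = C2V2 → 41.5 µg/mL × 481 mL ÷ 35000 µg/mL = 0.57 mL
EDTA disodium salt: 36.6 mg/L × 0.481 L = 17.60 mg
IPTG: C1V1 = C2V2 → 0.197 mM × 481 mL ÷ 4.63 mM = 20.47 mL

sodium bicarbonate 9.29 mL; sodium pyruvate 8.55 mL; chloramphenicol 0.57 mL; EDTA disodium salt 17.60 mg; IPTG 20.47 mL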